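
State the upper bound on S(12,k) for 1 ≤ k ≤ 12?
1,379,400

Working:
Row S(12,k) for k = 1..12 (via S(n,k) = k·S(n−1,k) + S(n−1,k−1)): 1, 2,047, 86,526, 611,501, 1,379,400, 1,323,652, 627,396, 159,027, 22,275, 1,705, 66, 1. The row is unimodal; maximum at k = 5: 1,379,400.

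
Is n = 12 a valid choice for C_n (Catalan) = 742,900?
C_12 = C(24,12)/(12+1) = 2,704,156/13 = 208,012, which does not equal 742,900.

Answer: No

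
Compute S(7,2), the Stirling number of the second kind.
63

Using the Stirling recurrence: S(n,k) = k·S(n-1,k) + S(n-1,k-1)
S(7,2) = 2·S(6,2) + S(6,1)
         = 2·31 + 1
         = 62 + 1
         = 63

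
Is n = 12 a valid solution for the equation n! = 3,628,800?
12! = 12·11! = 12·39,916,800 = 479,001,600, which does not equal 3,628,800.
Final answer: No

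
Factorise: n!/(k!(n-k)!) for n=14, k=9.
C(14,9) = 2,002

Working:
This is the binomial coefficient C(14,9) = 2,002.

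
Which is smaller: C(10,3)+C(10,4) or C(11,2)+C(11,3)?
C(11,2)+C(11,3)

Reasoning: First=330, Second=220.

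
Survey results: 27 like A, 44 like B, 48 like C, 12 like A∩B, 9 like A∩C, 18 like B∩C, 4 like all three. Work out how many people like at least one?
84
|A∪B∪C| = 27+44+48-12-9-18+4 = 84.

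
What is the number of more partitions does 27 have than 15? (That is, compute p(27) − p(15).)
Pentagonal recurrence p(n) = p(n−1) + p(n−2) − p(n−5) − p(n−7) + …: p(27) = p(26) + p(25) − p(22) − p(20) + p(15) + p(12) − p(5) − p(1) = 2,436 + 1,958 − 1,002 − 627 + 176 + 77 − 7 − 1 = 3,010.
p(15) = p(14) + p(13) − p(10) − p(8) + p(3) + p(0) = 135 + 101 − 42 − 22 + 3 + 1 = 176.
Difference = 3,010 − 176 = 2,834.
Final answer: 2,834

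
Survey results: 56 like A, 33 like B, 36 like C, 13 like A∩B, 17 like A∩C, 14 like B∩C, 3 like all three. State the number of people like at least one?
|A∪B∪C| = 56+33+36-13-17-14+3 = 84.
Final answer: 84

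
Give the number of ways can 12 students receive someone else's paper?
176,214,841

Reasoning: Using D(n) = (n-1)[D(n-1) + D(n-2)]:
D(12) = (12-1) × [D(11) + D(10)]
      = 11 × [14684570 + 1334961]
      = 11 × 16019531
      = 176,214,841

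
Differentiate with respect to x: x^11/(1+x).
Quotient rule: [11x^{10}(1+x) - x^11]/(1+x)².

Answer: (11x^10(1+x) - x^11)/(1+x)²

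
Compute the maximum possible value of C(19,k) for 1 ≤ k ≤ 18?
C(19,k) is maximised at the centre of the row: C(19,9) = 92,378.
Final answer: 92,378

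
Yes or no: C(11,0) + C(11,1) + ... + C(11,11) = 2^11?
Binomial theorem with x = y = 1: Σ C(11,i) = (1+1)^11 = 2^11 = 2,048. The statement holds.

Answer: Yes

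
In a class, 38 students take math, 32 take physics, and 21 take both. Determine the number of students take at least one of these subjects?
49

Working:
|A∪B| = |A|+|B|-|A∩B| = 38+32-21 = 49.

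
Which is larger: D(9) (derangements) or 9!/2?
9!/2

Explanation: D(9) = (9-1)·[D(8) + D(7)] = 8·[14,833 + 1,854] = 133,496; 9!/2 = 362,880/2 = 181,440.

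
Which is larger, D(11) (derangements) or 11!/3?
D(11) = (11-1)·[D(10) + D(9)] = 10·[1,334,961 + 133,496] = 14,684,570; 11!/3 = 39,916,800/3 = 13,305,600.

Answer: D(11)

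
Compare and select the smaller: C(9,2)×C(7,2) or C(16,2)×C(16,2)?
C(9,2)×C(7,2)=756, C(16,2)×C(16,2)=14,400.
Final answer: C(9,2)×C(7,2)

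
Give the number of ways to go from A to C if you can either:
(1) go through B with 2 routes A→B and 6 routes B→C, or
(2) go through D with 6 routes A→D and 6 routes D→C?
48

Route via B: 2×6=12. Route via D: 6×6=36. Total: 48.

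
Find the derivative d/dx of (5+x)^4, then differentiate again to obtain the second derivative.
First derivative: 4(5+x)^{3}. Second derivative: 4·3·(5+x)^{2} = 12(5+x)^{2}.

Answer: 12(5+x)^2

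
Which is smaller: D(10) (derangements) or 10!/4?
D(10) = (10-1)·[D(9) + D(8)] = 9·[133,496 + 14,833] = 1,334,961; 10!/4 = 3,628,800/4 = 907,200.
Final answer: 10!/4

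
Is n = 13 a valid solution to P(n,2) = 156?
P(13,2) = 13·12 = 156, which equals 156.

Answer: Yes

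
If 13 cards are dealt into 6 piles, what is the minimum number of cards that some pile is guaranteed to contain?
Pigeonhole: ⌈13/6⌉ = 3.

Answer: 3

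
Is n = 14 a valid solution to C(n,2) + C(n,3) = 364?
No

Working:
C(14,2) + C(14,3) = 91 + 364 = 455, which does not equal 364.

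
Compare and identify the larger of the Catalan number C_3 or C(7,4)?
C(7,4)

C_3 = C(6,3)/(3+1) = 20/4 = 5; C(7,4) = 35.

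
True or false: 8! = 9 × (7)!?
False

Solution: 8! = 8 × 7! = 40,320, but 9 × 7! = 45,360.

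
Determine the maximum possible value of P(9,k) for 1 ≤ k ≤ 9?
362,880

P(9,k) increases in k, so maximum at k = 9: 9! = 362,880.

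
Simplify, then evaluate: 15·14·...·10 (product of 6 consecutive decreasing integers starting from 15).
This is P(15,6) = 15!/(9)! = 3,603,600.
Final answer: 3,603,600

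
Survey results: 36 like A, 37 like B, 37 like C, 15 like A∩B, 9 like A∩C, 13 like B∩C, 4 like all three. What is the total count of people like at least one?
|A∪B∪C| = 36+37+37-15-9-13+4 = 77.

Answer: 77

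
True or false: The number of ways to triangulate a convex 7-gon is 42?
True

Reasoning: Triangulations of a convex 7-gon are counted by the Catalan number C_5: C_5 = C(10,5)/(5+1) = 252/6 = 42.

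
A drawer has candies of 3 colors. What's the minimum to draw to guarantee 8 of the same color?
22

Explanation: Worst case: 7 of each = 21. One more: 22.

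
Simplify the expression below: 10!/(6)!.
This equals 10×9×...×7 = 5,040.

Answer: 5,040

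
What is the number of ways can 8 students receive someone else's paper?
14,833
Using D(n) = (n-1)[D(n-1) + D(n-2)]:
D(8) = (8-1) × [D(7) + D(6)]
      = 7 × [1854 + 265]
      = 7 × 2119
      = 14,833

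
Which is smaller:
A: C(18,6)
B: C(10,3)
B

A=C(18,6)=18,564, B=C(10,3)=120.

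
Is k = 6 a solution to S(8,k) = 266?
Yes

Reasoning: S(8,6) = 6·S(7,6) + S(7,5) = 6·21 + 140 = 266, which equals 266.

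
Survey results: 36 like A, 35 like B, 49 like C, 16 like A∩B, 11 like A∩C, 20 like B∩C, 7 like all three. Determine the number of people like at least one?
80

Explanation: |A∪B∪C| = 36+35+49-16-11-20+7 = 80.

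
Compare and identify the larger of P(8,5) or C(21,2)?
P(8,5)

Explanation: P(8,5)=6,720, C(21,2)=210.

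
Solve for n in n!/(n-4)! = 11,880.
n!/(n-4)! = n×(n-1)×(n-2)×(n-3), a product of 4 consecutive integers ≈ (n−1.5)^4. 11,880^(1/4) + 1.5 ≈ 11.9; check n = 12: 12×11×10×9 = 11,880 ✓. So n = 12.

Answer: 12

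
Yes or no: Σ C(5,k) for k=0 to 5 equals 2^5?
Yes

Solution: Binomial theorem: Σ C(5,k) = (1+1)^5 = 2^5 = 32; RHS 2^5 = 32.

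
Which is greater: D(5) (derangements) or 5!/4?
D(5)

D(5) = (5-1)·[D(4) + D(3)] = 4·[9 + 2] = 44; 5!/4 = 120/4 = 30.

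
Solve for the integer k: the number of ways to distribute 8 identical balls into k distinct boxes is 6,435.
8

Working:
Stars and bars: the count is C(8+k−1, k−1), increasing in k. k=6: C(13,5) = 1,287, k=7: C(14,6) = 3,003, k=8: C(15,7) = 6,435 ✓. So k = 8.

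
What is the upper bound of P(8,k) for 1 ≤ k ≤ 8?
40,320
P(8,k) increases in k, so maximum at k = 8: 8! = 40,320.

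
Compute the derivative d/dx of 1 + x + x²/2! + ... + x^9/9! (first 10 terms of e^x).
1 + x + x²/2! + ... + x^8/8!

Differentiating term by term gives the first 9 terms of e^x.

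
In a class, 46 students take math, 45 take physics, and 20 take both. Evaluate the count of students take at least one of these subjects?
71

|A∪B| = |A|+|B|-|A∩B| = 46+45-20 = 71.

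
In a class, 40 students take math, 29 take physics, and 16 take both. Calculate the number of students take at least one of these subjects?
53

Reasoning: |A∪B| = |A|+|B|-|A∩B| = 40+29-16 = 53.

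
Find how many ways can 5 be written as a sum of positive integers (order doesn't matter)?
7

Solution: Pentagonal recurrence p(n) = p(n−1) + p(n−2) − p(n−5) − p(n−7) + …: p(5) = p(4) + p(3) − p(0) = 5 + 3 − 1 = 7.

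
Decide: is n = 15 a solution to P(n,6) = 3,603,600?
Yes

Working:
P(15,6) = 15·14·13·12·11·10 = 3,603,600, which equals 3,603,600.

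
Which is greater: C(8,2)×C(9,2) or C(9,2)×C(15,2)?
C(9,2)×C(15,2)
C(8,2)×C(9,2)=1,008, C(9,2)×C(15,2)=3,780.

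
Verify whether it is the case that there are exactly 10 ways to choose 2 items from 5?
C(5,2) = 10.
Final answer: True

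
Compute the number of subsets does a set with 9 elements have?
Each element can be included or excluded: 2^9 = 512.
Final answer: 512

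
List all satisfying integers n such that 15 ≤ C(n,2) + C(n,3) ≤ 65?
C(4,2)+C(4,3)=10; C(5,2)+C(5,3)=20; C(6,2)+C(6,3)=35; C(7,2)+C(7,3)=56; C(8,2)+C(8,3)=84. So valid n = 5, 6, 7.
Final answer: 5, 6, 7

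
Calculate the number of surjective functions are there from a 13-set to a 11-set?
97,037,740,800

Onto functions = 11! × S(13,11)
First compute S(13,11) via recurrence:
Using the Stirling recurrence: S(n,k) = k·S(n-1,k) + S(n-1,k-1)
S(13,11) = 11·S(12,11) + S(12,10)
         = 11·66 + 1705
         = 726 + 1705
         = 2,431
Then: 39916800 × 2431 = 97,037,740,800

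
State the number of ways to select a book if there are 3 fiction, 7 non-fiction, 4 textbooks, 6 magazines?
20

Solution: By the addition principle: 3 + 7 + 4 + 6 = 20.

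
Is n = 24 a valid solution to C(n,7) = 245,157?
No
C(24,7) = 24·23·22·21·20·19·18/7! = 1,744,364,160/5,040 = 346,104, which does not equal 245,157.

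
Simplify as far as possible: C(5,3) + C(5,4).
By Pascal's identity: C(6,4) = 15.
Final answer: 15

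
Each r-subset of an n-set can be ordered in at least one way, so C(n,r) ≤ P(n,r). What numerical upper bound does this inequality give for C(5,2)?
20

Solution: P(5,2) = 5·4 = 20, so C(5,2) ≤ 20. (The bound is loose by a factor of 2! = 2: C(5,2) = 20/2 = 10.)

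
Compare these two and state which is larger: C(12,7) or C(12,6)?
C(12,6)

Working:
C(12,7)=792, C(12,6)=924.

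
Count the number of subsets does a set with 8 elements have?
256
Each element can be included or excluded: 2^8 = 256.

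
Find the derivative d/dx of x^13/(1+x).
(13x^12(1+x) - x^13)/(1+x)²

Quotient rule: [13x^{12}(1+x) - x^13]/(1+x)².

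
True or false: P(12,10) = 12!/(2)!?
True
Permutation formula P(n,k) = n!/(n-k)!: 12!/2! = 479,001,600/2 = 239,500,800 = P(12,10). The statement holds.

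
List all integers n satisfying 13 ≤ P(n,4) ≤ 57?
4

Solution: P(3,4)=0; P(4,4)=24; P(5,4)=120. So valid n = 4.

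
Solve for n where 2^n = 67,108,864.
67,108,864 = 1,024 × 1,024 × 64 = 2^10 × 2^10 × 2^6 = 2^26, so n = 26.

Answer: 26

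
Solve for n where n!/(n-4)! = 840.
n!/(n-4)! = n×(n-1)×(n-2)×(n-3), a product of 4 consecutive integers ≈ (n−1.5)^4. 840^(1/4) + 1.5 ≈ 6.9; check n = 7: 7×6×5×4 = 840 ✓. So n = 7.
Final answer: 7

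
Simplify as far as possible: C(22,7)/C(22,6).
16/7

Working:
C(n,k+1)/C(n,k) = (n−k)/(k+1). Here (22−6)/(6+1) = 16/7 = 16/7.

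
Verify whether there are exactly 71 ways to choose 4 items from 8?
C(8,4) = 70 ≠ 71.

Answer: False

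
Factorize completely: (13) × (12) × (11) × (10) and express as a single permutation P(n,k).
P(13,4) = 13!/(9)!

Working:
Product of 4 consecutive descending integers starting at 13: P(13,4) = 13!/9! = 17,160.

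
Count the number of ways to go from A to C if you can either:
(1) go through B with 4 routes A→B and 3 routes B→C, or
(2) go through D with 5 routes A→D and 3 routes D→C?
27

Reasoning: Route via B: 4×3=12. Route via D: 5×3=15. Total: 27.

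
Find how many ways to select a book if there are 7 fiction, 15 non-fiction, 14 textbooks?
36

Working:
By the addition principle: 7 + 15 + 14 = 36.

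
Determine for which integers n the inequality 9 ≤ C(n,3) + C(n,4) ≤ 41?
C(4,3)+C(4,4)=5; C(5,3)+C(5,4)=15; C(6,3)+C(6,4)=35; C(7,3)+C(7,4)=70. So valid n = 5, 6.
Final answer: 5, 6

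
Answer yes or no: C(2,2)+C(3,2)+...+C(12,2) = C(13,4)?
Hockey stick identity gives Σ = C(13,3) = 286; RHS C(13,4) = 715.
Final answer: No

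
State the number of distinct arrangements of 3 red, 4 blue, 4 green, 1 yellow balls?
138,600

Multinomial: 12!/(3! × 4! × 4! × 1!) = 138,600.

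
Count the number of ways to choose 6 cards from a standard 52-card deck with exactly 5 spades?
50,193
13 spades and 39 non-spades: C(13,5) × C(39,1) = 1287 × 39 = 50,193.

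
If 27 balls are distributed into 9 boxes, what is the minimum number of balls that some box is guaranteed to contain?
Pigeonhole: ⌈27/9⌉ = 3.

Answer: 3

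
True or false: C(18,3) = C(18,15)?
True

Reasoning: C(18,3) = C(18,18-3) by the symmetry property; both equal 816.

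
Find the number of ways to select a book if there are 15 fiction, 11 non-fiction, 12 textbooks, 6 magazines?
By the addition principle: 15 + 11 + 12 + 6 = 44.
Final answer: 44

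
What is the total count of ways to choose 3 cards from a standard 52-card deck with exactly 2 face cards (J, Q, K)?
12 face cards and 40 non-face cards: C(12,2) × C(40,1) = 66 × 40 = 2,640.
Final answer: 2,640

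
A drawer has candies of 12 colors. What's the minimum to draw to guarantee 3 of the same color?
25

Solution: Worst case: 2 of each = 24. One more: 25.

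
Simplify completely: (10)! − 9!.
(10)! − 9! = (10)·9! − 9! = (10−1)·9! = 9·9! = 3,265,920.

Answer: 3,265,920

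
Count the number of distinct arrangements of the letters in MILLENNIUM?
226,800
Word has 10 letters (M=2, I=2, L=2, E=1, N=2, U=1). Arrangements: 10!/Π(k!) = 226,800.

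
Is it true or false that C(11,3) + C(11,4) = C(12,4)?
True

Solution: Pascal's identity: LHS = 165 + 330 = 495; RHS = C(12,4) = 495. Both sides agree, so the statement holds.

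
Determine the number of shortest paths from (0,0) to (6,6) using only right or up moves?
924
Choose 6 rights from 12 moves: C(12,6) = 924.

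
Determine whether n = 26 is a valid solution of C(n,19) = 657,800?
Yes

Solution: C(26,19) = 26·25·24·23·22·21·20·19·18·17·16·15·14·13·12·11·10·9·8/19! = 80,018,147,048,929,689,600,000/121,645,100,408,832,000 = 657,800, which equals 657,800.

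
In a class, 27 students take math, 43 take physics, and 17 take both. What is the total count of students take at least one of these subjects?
|A∪B| = |A|+|B|-|A∩B| = 27+43-17 = 53.
Final answer: 53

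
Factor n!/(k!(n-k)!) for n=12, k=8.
C(12,8) = 495

Reasoning: This is the binomial coefficient C(12,8) = 495.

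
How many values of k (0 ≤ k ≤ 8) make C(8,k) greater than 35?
3

Reasoning: Row 8 is unimodal and symmetric about k=8/2. C(8,2)=28 ≤ 35; C(8,3)=56 > 35; by symmetry C(8,k) > 35 for k = 3..5. That's 5 - 3 + 1 = 3 values.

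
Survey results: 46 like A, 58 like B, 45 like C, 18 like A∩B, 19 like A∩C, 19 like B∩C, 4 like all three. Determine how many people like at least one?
97

Solution: |A∪B∪C| = 46+58+45-18-19-19+4 = 97.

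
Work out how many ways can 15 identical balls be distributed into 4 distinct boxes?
C(15+4-1, 4-1) = C(18, 3) = 816.
Final answer: 816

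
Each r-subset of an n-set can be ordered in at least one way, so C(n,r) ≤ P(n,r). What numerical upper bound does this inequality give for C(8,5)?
6,720
P(8,5) = 8·7·6·5·4 = 6,720, so C(8,5) ≤ 6,720. (The bound is loose by a factor of 5! = 120: C(8,5) = 6,720/120 = 56.)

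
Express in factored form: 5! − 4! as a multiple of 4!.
4 × 4! = 96

Reasoning: 5! − 4! = 5·4! − 4! = (5 − 1)·4! = 4 × 4! = 96.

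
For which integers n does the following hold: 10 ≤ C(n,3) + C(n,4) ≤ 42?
C(4,3)+C(4,4)=5; C(5,3)+C(5,4)=15; C(6,3)+C(6,4)=35; C(7,3)+C(7,4)=70. So valid n = 5, 6.
Final answer: 5, 6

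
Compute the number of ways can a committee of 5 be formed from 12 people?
C(12,5) = 12! / (5! × (12-5)!)
         = 12! / (5! × 7!)
         = 792

Answer: 792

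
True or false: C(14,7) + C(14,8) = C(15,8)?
Pascal's identity C(n,k) + C(n,k+1) = C(n+1,k+1): 3,432 + 3,003 = 6,435 = C(15,8).

Answer: True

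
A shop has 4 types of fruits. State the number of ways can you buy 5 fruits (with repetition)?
Stars and bars: C(5+4-1, 5) = C(8, 5) = 56.
Final answer: 56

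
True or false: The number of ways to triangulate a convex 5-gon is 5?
True

Triangulations of a convex 5-gon are counted by the Catalan number C_3: C_3 = C(6,3)/(3+1) = 20/4 = 5.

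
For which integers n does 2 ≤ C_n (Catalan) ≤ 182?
2, 3, 4, 5, 6

Solution: C_1=1; C_2=2; C_3=5; C_4=14; C_5=42; C_6=132; C_7=429. So valid n = 2, 3, 4, 5, 6.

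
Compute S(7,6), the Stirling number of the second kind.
21

Solution: Using the Stirling recurrence: S(n,k) = k·S(n-1,k) + S(n-1,k-1)
S(7,6) = 6·S(6,6) + S(6,5)
         = 6·1 + 15
         = 6 + 15
         = 21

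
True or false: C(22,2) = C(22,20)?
True

C(22,2) = C(22,22-2) by the symmetry property; both equal 231.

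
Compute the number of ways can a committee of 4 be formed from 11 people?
330

Solution: C(11,4) = 11! / (4! × (11-4)!)
         = 11! / (4! × 7!)
         = 330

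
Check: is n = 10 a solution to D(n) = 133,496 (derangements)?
No

Explanation: D(10) = (10-1)·[D(9) + D(8)] = 9·[133,496 + 14,833] = 1,334,961, which does not equal 133,496.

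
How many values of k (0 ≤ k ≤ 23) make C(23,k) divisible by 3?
6

Solution: Checking C(23,k) mod 3 for k = 0..23: divisible at k = 6, 7, 8, 15, 16, 17. That's 6 values.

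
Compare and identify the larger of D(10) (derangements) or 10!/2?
10!/2

Solution: D(10) = (10-1)·[D(9) + D(8)] = 9·[133,496 + 14,833] = 1,334,961; 10!/2 = 3,628,800/2 = 1,814,400.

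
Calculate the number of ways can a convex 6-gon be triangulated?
14

Reasoning: Using the Catalan number formula: C_n = C(2n, n) / (n+1)
C_4 = C(8, 4) / (4+1)
     = 70 / 5
     = 14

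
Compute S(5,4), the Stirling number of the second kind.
Using the Stirling recurrence: S(n,k) = k·S(n-1,k) + S(n-1,k-1)
S(5,4) = 4·S(4,4) + S(4,3)
         = 4·1 + 6
         = 4 + 6
         = 10

Answer: 10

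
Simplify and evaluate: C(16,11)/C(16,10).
6/11

Reasoning: C(n,k+1)/C(n,k) = (n−k)/(k+1). Here (16−10)/(10+1) = 6/11 = 6/11.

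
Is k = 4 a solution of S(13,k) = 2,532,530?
Yes

S(13,4) = 4·S(12,4) + S(12,3) = 4·611,501 + 86,526 = 2,532,530, which equals 2,532,530.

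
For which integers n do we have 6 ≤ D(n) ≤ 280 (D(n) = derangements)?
4, 5, 6

Explanation: Using D(n) = (n−1)[D(n−1) + D(n−2)] with D(1)=0, D(2)=1: D(3)=2; D(4)=9; D(5)=44; D(6)=265; D(7)=1,854. So valid n = 4, 5, 6.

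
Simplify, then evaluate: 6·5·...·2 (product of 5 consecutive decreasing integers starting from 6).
720

This is P(6,5) = 6!/(1)! = 720.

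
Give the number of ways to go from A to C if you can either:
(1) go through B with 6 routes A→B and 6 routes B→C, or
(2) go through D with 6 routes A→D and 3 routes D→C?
54

Explanation: Route via B: 6×6=36. Route via D: 6×3=18. Total: 54.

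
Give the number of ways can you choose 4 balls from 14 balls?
1,001
C(14,4) = 14! / (4! × (14-4)!)
         = 14! / (4! × 10!)
         = 1,001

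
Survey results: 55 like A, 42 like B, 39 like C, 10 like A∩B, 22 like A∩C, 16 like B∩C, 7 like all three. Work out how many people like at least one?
95
|A∪B∪C| = 55+42+39-10-22-16+7 = 95.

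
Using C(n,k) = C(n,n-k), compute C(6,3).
20
C(6,3) = C(6,3) = 20.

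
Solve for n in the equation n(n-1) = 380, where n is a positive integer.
20

Explanation: n² − n − 380 = 0, so n = (1 ± √(1 + 4·380))/2 = (1 ± √1,521)/2 = (1 ± 39)/2, i.e. n = 20 or n = -19. Taking the positive root, n = 20 (check: 20×19 = 380).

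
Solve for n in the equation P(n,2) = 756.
28
P(n,2) = n(n−1) is increasing in n; n(n−1) ≈ (n−0.5)^2 = 756 gives n ≈ 28.0. Check: P(26,2) = 650, P(27,2) = 702, P(28,2) = 756 ✓. So n = 28.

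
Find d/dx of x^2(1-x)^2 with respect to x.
2x^1(1-x)^2 - 2x^2(1-x)^1

Explanation: Product rule: 2x^{1}(1-x)^{2} + x^2·(-2)(1-x)^{1}.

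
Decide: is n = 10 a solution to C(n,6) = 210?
Yes

Solution: C(10,6) = 10·9·8·7·6·5/6! = 151,200/720 = 210, which equals 210.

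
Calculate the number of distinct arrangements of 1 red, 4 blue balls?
Multinomial: 5!/(1! × 4!) = 5.

Answer: 5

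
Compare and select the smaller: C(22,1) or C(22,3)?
C(22,1)

Solution: C(22,1)=22, C(22,3)=1,540.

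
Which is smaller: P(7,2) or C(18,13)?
P(7,2)

Reasoning: P(7,2)=42, C(18,13)=8,568.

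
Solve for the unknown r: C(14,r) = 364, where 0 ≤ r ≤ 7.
3

Reasoning: C(14,r) is increasing for 0 ≤ r ≤ 7. Stepping up (C(14,r+1) = C(14,r)·(14−r)/(r+1)): C(14,1) = 14, C(14,2) = 91, C(14,3) = 364 ✓. So r = 3.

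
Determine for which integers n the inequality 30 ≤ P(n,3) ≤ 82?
P(4,3)=24; P(5,3)=60; P(6,3)=120. So valid n = 5.

Answer: 5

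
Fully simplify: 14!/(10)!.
24,024

Explanation: This equals 14×13×...×11 = 24,024.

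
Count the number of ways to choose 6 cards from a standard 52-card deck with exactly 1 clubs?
7,484,841

Solution: 13 clubs and 39 non-clubs: C(13,1) × C(39,5) = 13 × 575757 = 7,484,841.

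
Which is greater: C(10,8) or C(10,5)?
C(10,5)

Reasoning: C(10,8)=45, C(10,5)=252.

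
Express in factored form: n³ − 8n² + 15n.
n(n − 3)(n − 5)

Solution: n³ − 8n² + 15n = n(n² − 8n + 15) = n(n − 3)(n − 5).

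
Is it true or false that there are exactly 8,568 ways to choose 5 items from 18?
True

Solution: C(18,5) = 8,568.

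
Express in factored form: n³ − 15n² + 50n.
n(n − 5)(n − 10)
n³ − 15n² + 50n = n(n² − 15n + 50) = n(n − 5)(n − 10).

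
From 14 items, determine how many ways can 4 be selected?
1,001

Solution: C(14,4) = 14! / (4! × (14-4)!)
         = 14! / (4! × 10!)
         = 1,001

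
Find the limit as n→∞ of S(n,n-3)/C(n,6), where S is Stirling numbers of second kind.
15

The leading term of S(n,n-3) as a polynomial in n is (5)!!·C(n,6), so the ratio → (5)!! = 15.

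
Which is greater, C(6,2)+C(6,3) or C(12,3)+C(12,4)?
C(12,3)+C(12,4)

Working:
First=35, Second=715.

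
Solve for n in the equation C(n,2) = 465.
31

Reasoning: C(n,2) = n(n−1)/2! is increasing in n, and n(n−1) = 2!·465 = 930 ≈ (n−0.5)^2 gives n ≈ 31.0. Check: C(29,2) = 406, C(30,2) = 435, C(31,2) = 465 ✓. So n = 31.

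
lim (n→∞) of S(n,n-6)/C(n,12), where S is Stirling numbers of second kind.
10395

The leading term of S(n,n-6) as a polynomial in n is (11)!!·C(n,12), so the ratio → (11)!! = 10395.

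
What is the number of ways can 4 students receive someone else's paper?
9

Solution: Using D(n) = (n-1)[D(n-1) + D(n-2)]:
D(4) = (4-1) × [D(3) + D(2)]
      = 3 × [2 + 1]
      = 3 × 3
      = 9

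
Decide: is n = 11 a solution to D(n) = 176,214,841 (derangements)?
No
D(11) = (11-1)·[D(10) + D(9)] = 10·[1,334,961 + 133,496] = 14,684,570, which does not equal 176,214,841.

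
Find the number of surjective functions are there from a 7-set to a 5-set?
16,800

Reasoning: Onto functions = 5! × S(7,5)
First compute S(7,5) via recurrence:
Using the Stirling recurrence: S(n,k) = k·S(n-1,k) + S(n-1,k-1)
S(7,5) = 5·S(6,5) + S(6,4)
         = 5·15 + 65
         = 75 + 65
         = 140
Then: 120 × 140 = 16,800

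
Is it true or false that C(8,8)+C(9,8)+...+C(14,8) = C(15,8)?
Hockey stick identity gives Σ = C(15,9) = 5,005; RHS C(15,8) = 6,435.
Final answer: False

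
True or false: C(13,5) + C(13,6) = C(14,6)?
True
Pascal's identity C(n,k) + C(n,k+1) = C(n+1,k+1): 1,287 + 1,716 = 3,003 = C(14,6).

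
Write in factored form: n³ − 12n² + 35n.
n(n − 5)(n − 7)
n³ − 12n² + 35n = n(n² − 12n + 35) = n(n − 5)(n − 7).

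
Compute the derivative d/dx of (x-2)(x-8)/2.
d/dx[(x-2)(x-8)] = (x-8) + (x-2) = 2x - 10. Dividing by 2 gives (2x - 10)/2.

Answer: (2x - 10)/2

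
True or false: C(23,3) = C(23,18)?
False

Explanation: C(23,3) = 1,771 but C(23,18) = 33,649; symmetry gives C(23,3) = C(23,20), not C(23,18).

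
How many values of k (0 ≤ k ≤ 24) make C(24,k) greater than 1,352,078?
Row 24 is unimodal and symmetric about k=24/2. C(24,9)=1,307,504 ≤ 1,352,078; C(24,10)=1,961,256 > 1,352,078; by symmetry C(24,k) > 1,352,078 for k = 10..14. That's 14 - 10 + 1 = 5 values.
Final answer: 5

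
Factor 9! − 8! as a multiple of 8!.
9! − 8! = 9·8! − 8! = (9 − 1)·8! = 8 × 8! = 322,560.
Final answer: 8 × 8! = 322,560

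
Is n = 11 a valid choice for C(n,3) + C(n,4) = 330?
No

Working:
C(11,3) + C(11,4) = 165 + 330 = 495, which does not equal 330.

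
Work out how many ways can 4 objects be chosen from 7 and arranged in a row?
840

Working:
P(7,4) = 7!/(7-4)! = 840.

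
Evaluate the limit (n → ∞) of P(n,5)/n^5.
1

Solution: P(n,5) = n(n-1)···(n-4) ≈ n^5 for large n. Limit = 1.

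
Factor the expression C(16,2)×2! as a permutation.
C(16,2)×2! = [16!/(2!(14)!)]×2! = 16!/(14)! = P(16,2) = 240.
Final answer: P(16,2)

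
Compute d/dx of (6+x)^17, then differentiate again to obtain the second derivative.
272(6+x)^15

Explanation: First derivative: 17(6+x)^{16}. Second derivative: 17·16·(6+x)^{15} = 272(6+x)^{15}.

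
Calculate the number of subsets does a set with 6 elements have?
64

Solution: Each element can be included or excluded: 2^6 = 64.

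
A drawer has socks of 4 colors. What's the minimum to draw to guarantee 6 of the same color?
21
Worst case: 5 of each = 20. One more: 21.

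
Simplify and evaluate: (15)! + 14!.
1,394,852,659,200

Working:
(15)! + 14! = (15)·14! + 14! = (15+1)·14! = 16·14! = 1,394,852,659,200.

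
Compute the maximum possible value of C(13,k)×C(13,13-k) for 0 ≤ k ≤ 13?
2,944,656

Explanation: C(13,k)·C(13,13-k) = C(13,k)², maximised at the centre k = 6: C(13,6)² = 2,944,656.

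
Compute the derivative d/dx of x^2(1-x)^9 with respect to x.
2x^1(1-x)^9 - 9x^2(1-x)^8

Reasoning: Product rule: 2x^{1}(1-x)^{9} + x^2·(-9)(1-x)^{8}.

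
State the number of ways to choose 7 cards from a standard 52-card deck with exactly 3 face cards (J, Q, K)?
20,105,800

Explanation: 12 face cards and 40 non-face cards: C(12,3) × C(40,4) = 220 × 91,390 = 20,105,800.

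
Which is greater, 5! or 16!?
16!
5!=120, 16!=20,922,789,888,000. 16! > 5!.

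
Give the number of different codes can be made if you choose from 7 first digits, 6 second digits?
42

Explanation: By the multiplication principle: 7 × 6 = 42.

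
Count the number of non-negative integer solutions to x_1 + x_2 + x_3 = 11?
C(11+3-1, 3-1) = 78.
Final answer: 78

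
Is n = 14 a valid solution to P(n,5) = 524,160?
No
P(14,5) = 14·13·12·11·10 = 240,240, which does not equal 524,160.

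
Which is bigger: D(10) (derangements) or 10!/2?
10!/2

Working:
D(10) = (10-1)·[D(9) + D(8)] = 9·[133,496 + 14,833] = 1,334,961; 10!/2 = 3,628,800/2 = 1,814,400.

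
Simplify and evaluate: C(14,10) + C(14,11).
1,365

Solution: By Pascal's identity: C(15,11) = 1,365.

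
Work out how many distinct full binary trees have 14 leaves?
742,900

Solution: Using the Catalan number formula: C_n = C(2n, n) / (n+1)
C_13 = C(26, 13) / (13+1)
     = 10400600 / 14
     = 742,900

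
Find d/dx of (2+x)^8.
8(2+x)^7

Using the power rule: d/dx (2+x)^8 = 8(2+x)^{7}.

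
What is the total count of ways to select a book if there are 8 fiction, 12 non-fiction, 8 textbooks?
28

Solution: By the addition principle: 8 + 12 + 8 = 28.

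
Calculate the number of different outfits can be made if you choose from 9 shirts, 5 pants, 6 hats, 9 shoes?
By the multiplication principle: 9 × 5 × 6 × 9 = 2,430.

Answer: 2,430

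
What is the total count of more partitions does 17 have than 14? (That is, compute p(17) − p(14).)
162

Reasoning: Pentagonal recurrence p(n) = p(n−1) + p(n−2) − p(n−5) − p(n−7) + …: p(17) = p(16) + p(15) − p(12) − p(10) + p(5) + p(2) = 231 + 176 − 77 − 42 + 7 + 2 = 297.
p(14) = p(13) + p(12) − p(9) − p(7) + p(2) = 101 + 77 − 30 − 15 + 2 = 135.
Difference = 297 − 135 = 162.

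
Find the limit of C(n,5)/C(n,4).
∞

Explanation: C(n,5)/C(n,4) = (n-4)/5 → ∞ as n → ∞.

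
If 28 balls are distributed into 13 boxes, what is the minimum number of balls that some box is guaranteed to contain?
3

Reasoning: Pigeonhole: ⌈28/13⌉ = 3.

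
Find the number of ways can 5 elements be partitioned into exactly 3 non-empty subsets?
25

Solution: This equals S(5,3), the Stirling number of the 2nd kind.
Using the Stirling recurrence: S(n,k) = k·S(n-1,k) + S(n-1,k-1)
S(5,3) = 3·S(4,3) + S(4,2)
         = 3·6 + 7
         = 18 + 7
         = 25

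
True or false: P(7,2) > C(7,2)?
True

Working:
P(7,2) = 42 and C(7,2) = 21; P(n,r) = r! × C(n,r) so P > C whenever r ≥ 2.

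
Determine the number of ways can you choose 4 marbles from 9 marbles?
126

Working:
C(9,4) = 9! / (4! × (9-4)!)
         = 9! / (4! × 5!)
         = 126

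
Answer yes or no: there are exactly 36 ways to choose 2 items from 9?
Yes

Solution: C(9,2) = 36.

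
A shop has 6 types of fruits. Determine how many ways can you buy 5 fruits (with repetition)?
Stars and bars: C(5+6-1, 5) = C(10, 5) = 252.

Answer: 252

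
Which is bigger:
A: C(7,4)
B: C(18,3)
A=C(7,4)=35, B=C(18,3)=816.

Answer: B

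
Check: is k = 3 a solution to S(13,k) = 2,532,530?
No

Explanation: S(13,3) = 3·S(12,3) + S(12,2) = 3·86,526 + 2,047 = 261,625, which does not equal 2,532,530.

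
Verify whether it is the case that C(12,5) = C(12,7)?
True

Symmetry C(n,k) = C(n,n-k): C(12,5) = 792 and C(12,7) = 792. Both sides agree, so the statement holds.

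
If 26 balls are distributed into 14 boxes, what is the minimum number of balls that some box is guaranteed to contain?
2

Reasoning: Pigeonhole: ⌈26/14⌉ = 2.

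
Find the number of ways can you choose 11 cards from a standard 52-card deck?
60,403,728,840

Explanation: C(52,11) = 60,403,728,840.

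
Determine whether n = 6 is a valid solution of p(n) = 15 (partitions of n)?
No
Pentagonal recurrence p(n) = p(n−1) + p(n−2) − p(n−5) − p(n−7) + …: p(6) = p(5) + p(4) − p(1) = 7 + 5 − 1 = 11, which does not equal 15.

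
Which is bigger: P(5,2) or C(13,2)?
C(13,2)
P(5,2)=20, C(13,2)=78.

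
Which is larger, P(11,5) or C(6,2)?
P(11,5)

P(11,5)=55,440, C(6,2)=15.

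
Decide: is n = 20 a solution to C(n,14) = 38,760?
Yes
C(20,14) = 20·19·18·17·16·15·14·13·12·11·10·9·8·7/14! = 3,379,030,566,912,000/87,178,291,200 = 38,760, which equals 38,760.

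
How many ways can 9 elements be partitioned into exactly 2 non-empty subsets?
255

Solution: This equals S(9,2), the Stirling number of the 2nd kind.
Using the Stirling recurrence: S(n,k) = k·S(n-1,k) + S(n-1,k-1)
S(9,2) = 2·S(8,2) + S(8,1)
         = 2·127 + 1
         = 254 + 1
         = 255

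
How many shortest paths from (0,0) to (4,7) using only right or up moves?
330

Explanation: Choose 4 rights from 11 moves: C(11,4) = 330.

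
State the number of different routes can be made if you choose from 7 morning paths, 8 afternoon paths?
56

Working:
By the multiplication principle: 7 × 8 = 56.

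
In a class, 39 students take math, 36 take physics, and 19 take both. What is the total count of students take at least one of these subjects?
56

|A∪B| = |A|+|B|-|A∩B| = 39+36-19 = 56.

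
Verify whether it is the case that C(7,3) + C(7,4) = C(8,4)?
Pascal's identity: LHS = 35 + 35 = 70; RHS = C(8,4) = 70. Both sides agree, so the statement holds.

Answer: True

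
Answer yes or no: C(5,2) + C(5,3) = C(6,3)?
Yes
Pascal's identity: LHS = 10 + 10 = 20; RHS = C(6,3) = 20. Both sides agree, so the statement holds.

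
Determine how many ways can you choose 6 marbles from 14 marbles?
3,003

C(14,6) = 14! / (6! × (14-6)!)
         = 14! / (6! × 8!)
         = 3,003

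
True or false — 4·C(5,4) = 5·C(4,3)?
True

Reasoning: Absorption identity k·C(n,k) = n·C(n-1,k-1). LHS = 4·5 = 20; RHS = 5·4 = 20.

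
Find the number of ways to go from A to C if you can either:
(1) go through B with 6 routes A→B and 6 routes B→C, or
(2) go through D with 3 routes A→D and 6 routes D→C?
54

Route via B: 6×6=36. Route via D: 3×6=18. Total: 54.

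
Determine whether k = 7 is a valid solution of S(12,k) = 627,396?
Yes

Explanation: S(12,7) = 7·S(11,7) + S(11,6) = 7·63,987 + 179,487 = 627,396, which equals 627,396.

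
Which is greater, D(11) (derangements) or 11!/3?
D(11)

D(11) = (11-1)·[D(10) + D(9)] = 10·[1,334,961 + 133,496] = 14,684,570; 11!/3 = 39,916,800/3 = 13,305,600.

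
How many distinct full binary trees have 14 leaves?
742,900

Solution: Using the Catalan number formula: C_n = C(2n, n) / (n+1)
C_13 = C(26, 13) / (13+1)
     = 10400600 / 14
     = 742,900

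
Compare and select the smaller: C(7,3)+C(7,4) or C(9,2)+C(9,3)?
C(7,3)+C(7,4)

Working:
First=70, Second=120.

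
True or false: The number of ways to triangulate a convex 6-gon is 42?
False

Reasoning: Triangulations of a convex 6-gon are counted by the Catalan number C_4: C_4 = C(8,4)/(4+1) = 70/5 = 14.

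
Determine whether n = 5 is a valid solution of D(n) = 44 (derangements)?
Yes

Explanation: D(5) = (5-1)·[D(4) + D(3)] = 4·[9 + 2] = 44, which equals 44.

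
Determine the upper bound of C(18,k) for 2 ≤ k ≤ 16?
48,620

Reasoning: C(18,k) is maximised at the centre of the row: C(18,9) = 48,620.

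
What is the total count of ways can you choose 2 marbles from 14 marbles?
91

Solution: C(14,2) = 14! / (2! × (14-2)!)
         = 14! / (2! × 12!)
         = 91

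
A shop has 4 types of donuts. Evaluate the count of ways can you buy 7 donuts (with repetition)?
120

Explanation: Stars and bars: C(7+4-1, 7) = C(10, 7) = 120.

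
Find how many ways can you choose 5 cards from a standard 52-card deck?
2,598,960

Solution: C(52,5) = 2,598,960.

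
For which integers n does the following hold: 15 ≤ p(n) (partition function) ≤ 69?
7, 8, 9, 10, 11

Solution: Tabulating p(n) via p(n) = p(n−1) + p(n−2) − p(n−5) − p(n−7) + …: p(6)=11; p(7)=15; p(8)=22; p(9)=30; p(10)=42; p(11)=56; p(12)=77. So valid n = 7, 8, 9, 10, 11.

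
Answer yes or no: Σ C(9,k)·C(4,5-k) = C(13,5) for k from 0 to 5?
Yes

Solution: Vandermonde's identity gives C(13,5) = 1,287; RHS C(13,5) = 1,287.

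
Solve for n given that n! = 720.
6

Reasoning: n! is strictly increasing. 4! = 24, 5! = 120, 6! = 720 ✓. So n = 6.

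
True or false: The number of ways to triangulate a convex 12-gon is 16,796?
Triangulations of a convex 12-gon are counted by the Catalan number C_10: C_10 = C(20,10)/(10+1) = 184,756/11 = 16,796.

Answer: True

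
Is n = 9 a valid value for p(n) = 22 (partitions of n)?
No

Reasoning: Pentagonal recurrence p(n) = p(n−1) + p(n−2) − p(n−5) − p(n−7) + …: p(9) = p(8) + p(7) − p(4) − p(2) = 22 + 15 − 5 − 2 = 30, which does not equal 22.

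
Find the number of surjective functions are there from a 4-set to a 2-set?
14

Explanation: Onto functions = 2! × S(4,2)
First compute S(4,2) via recurrence:
Using the Stirling recurrence: S(n,k) = k·S(n-1,k) + S(n-1,k-1)
S(4,2) = 2·S(3,2) + S(3,1)
         = 2·3 + 1
         = 6 + 1
         = 7
Then: 2 × 7 = 14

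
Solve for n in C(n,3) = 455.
15

Solution: C(n,3) = n(n−1)(n−2)/3! is increasing in n, and n(n−1)(n−2) = 3!·455 = 2,730 ≈ (n−1)^3 gives n ≈ 15.0. Check: C(13,3) = 286, C(14,3) = 364, C(15,3) = 455 ✓. So n = 15.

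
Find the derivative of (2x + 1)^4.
8(2x + 1)^3
Chain rule: 4(2x+1)^{3} × 2 = 8(2x+1)^{3}.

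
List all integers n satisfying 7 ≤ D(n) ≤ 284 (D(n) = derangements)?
4, 5, 6

Reasoning: Using D(n) = (n−1)[D(n−1) + D(n−2)] with D(1)=0, D(2)=1: D(3)=2; D(4)=9; D(5)=44; D(6)=265; D(7)=1,854. So valid n = 4, 5, 6.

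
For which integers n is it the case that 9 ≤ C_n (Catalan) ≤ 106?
C_3=5; C_4=14; C_5=42; C_6=132. So valid n = 4, 5.
Final answer: 4, 5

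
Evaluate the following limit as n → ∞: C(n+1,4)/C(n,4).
1

Solution: Both numerator and denominator grow as n^4/4! for large n, so the ratio → 1.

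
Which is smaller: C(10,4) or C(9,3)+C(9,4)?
Equal

By Pascal's identity: C(10,4) = C(9,3)+C(9,4) = 210. Equal.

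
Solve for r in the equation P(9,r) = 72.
2

Working:
P(9,r) = 9·8·…·(9−r+1), a product of r factors. Multiplying down from 9: 9 = 9; 9·8 = 72 ✓ (2 factors). So r = 2.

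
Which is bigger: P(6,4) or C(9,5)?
P(6,4)

Explanation: P(6,4)=360, C(9,5)=126.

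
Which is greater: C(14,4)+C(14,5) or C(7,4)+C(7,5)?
C(14,4)+C(14,5)

Reasoning: First=3,003, Second=56.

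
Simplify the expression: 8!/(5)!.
This equals 8×7×6 = 336.

Answer: 336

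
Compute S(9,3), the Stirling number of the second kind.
3,025

Reasoning: Using the Stirling recurrence: S(n,k) = k·S(n-1,k) + S(n-1,k-1)
S(9,3) = 3·S(8,3) + S(8,2)
         = 3·966 + 127
         = 2898 + 127
         = 3,025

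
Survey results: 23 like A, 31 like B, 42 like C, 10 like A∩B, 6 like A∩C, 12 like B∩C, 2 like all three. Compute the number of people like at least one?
70

Explanation: |A∪B∪C| = 23+31+42-10-6-12+2 = 70.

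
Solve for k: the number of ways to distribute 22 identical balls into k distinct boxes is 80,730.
Stars and bars: the count is C(22+k−1, k−1), increasing in k. k=4: C(25,3) = 2,300, k=5: C(26,4) = 14,950, k=6: C(27,5) = 80,730 ✓. So k = 6.
Final answer: 6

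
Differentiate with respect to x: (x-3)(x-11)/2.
d/dx[(x-3)(x-11)] = (x-11) + (x-3) = 2x - 14. Dividing by 2 gives (2x - 14)/2.
Final answer: (2x - 14)/2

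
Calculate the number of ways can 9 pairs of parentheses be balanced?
4,862

Using the Catalan number formula: C_n = C(2n, n) / (n+1)
C_9 = C(18, 9) / (9+1)
     = 48620 / 10
     = 4,862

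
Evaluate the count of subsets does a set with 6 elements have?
64

Solution: Each element can be included or excluded: 2^6 = 64.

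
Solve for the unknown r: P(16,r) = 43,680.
4

Explanation: P(16,r) = 16·15·…·(16−r+1), a product of r factors. Multiplying down from 16: 16 = 16; 16·15 = 240; 16·15·14 = 3,360; 16·15·14·13 = 43,680 ✓ (4 factors). So r = 4.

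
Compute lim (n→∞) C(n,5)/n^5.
1/120

Solution: C(n,5) ≈ n^5/5! for large n. Limit = 1/5! = 1/120.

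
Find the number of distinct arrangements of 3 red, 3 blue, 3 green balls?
1,680

Reasoning: Multinomial: 9!/(3! × 3! × 3!) = 1,680.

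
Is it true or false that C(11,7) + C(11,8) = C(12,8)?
True

Reasoning: Pascal's identity: LHS = 330 + 165 = 495; RHS = C(12,8) = 495. Both sides agree, so the statement holds.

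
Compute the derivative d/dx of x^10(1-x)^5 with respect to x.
10x^9(1-x)^5 - 5x^10(1-x)^4
Product rule: 10x^{9}(1-x)^{5} + x^10·(-5)(1-x)^{4}.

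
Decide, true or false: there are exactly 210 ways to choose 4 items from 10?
C(10,4) = 210.
Final answer: True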